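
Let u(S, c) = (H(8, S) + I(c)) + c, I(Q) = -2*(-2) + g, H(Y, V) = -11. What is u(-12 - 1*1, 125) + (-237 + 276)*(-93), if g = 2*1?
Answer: -3507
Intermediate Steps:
g = 2
I(Q) = 6 (I(Q) = -2*(-2) + 2 = 4 + 2 = 6)
u(S, c) = -5 + c (u(S, c) = (-11 + 6) + c = -5 + c)
u(-12 - 1*1, 125) + (-237 + 276)*(-93) = (-5 + 125) + (-237 + 276)*(-93) = 120 + 39*(-93) = 120 - 3627 = -3507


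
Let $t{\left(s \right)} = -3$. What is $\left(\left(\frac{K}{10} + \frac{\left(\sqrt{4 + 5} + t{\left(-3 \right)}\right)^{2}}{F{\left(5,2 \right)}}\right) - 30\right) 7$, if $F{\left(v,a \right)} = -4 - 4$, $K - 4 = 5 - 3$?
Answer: $- \frac{1029}{5} \approx -205.8$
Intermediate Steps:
$K = 6$ ($K = 4 + \left(5 - 3\right) = 4 + 2 = 6$)
$F{\left(v,a \right)} = -8$
$\left(\left(\frac{K}{10} + \frac{\left(\sqrt{4 + 5} + t{\left(-3 \right)}\right)^{2}}{F{\left(5,2 \right)}}\right) - 30\right) 7 = \left(\left(\frac{6}{10} + \frac{\left(\sqrt{4 + 5} - 3\right)^{2}}{-8}\right) - 30\right) 7 = \left(\left(6 \cdot \frac{1}{10} + \left(\sqrt{9} - 3\right)^{2} \left(- \frac{1}{8}\right)\right) - 30\right) 7 = \left(\left(\frac{3}{5} + \left(3 - 3\right)^{2} \left(- \frac{1}{8}\right)\right) - 30\right) 7 = \left(\left(\frac{3}{5} + 0^{2} \left(- \frac{1}{8}\right)\right) - 30\right) 7 = \left(\left(\frac{3}{5} + 0 \left(- \frac{1}{8}\right)\right) - 30\right) 7 = \left(\left(\frac{3}{5} + 0\right) - 30\right) 7 = \left(\frac{3}{5} - 30\right) 7 = \left(- \frac{147}{5}\right) 7 = - \frac{1029}{5}$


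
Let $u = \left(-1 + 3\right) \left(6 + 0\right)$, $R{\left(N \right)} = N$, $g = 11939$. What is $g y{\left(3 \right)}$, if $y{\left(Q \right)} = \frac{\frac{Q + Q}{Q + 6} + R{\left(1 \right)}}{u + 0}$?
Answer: $\frac{59695}{36} \approx 1658.2$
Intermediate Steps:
$u = 12$ ($u = 2 \cdot 6 = 12$)
$y{\left(Q \right)} = \frac{1}{12} + \frac{Q}{6 \left(6 + Q\right)}$ ($y{\left(Q \right)} = \frac{\frac{Q + Q}{Q + 6} + 1}{12 + 0} = \frac{\frac{2 Q}{6 + Q} + 1}{12} = \left(\frac{2 Q}{6 + Q} + 1\right) \frac{1}{12} = \left(1 + \frac{2 Q}{6 + Q}\right) \frac{1}{12} = \frac{1}{12} + \frac{Q}{6 \left(6 + Q\right)}$)
$g y{\left(3 \right)} = 11939 \frac{2 + 3}{4 \left(6 + 3\right)} = 11939 \cdot \frac{1}{4} \cdot \frac{1}{9} \cdot 5 = 11939 \cdot \frac{5}{36} = \frac{59695}{36}$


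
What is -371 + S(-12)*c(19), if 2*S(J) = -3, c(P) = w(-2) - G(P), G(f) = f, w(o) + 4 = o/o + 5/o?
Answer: -1337/4 ≈ -334.25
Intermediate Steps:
w(o) = -3 + 5/o (w(o) = -4 + (o/o + 5/o) = -4 + (1 + 5/o) = -3 + 5/o)
c(P) = -11/2 - P (c(P) = (-3 + 5/(-2)) - P = (-3 + 5*(-1/2)) - P = (-3 - 5/2) - P = -11/2 - P)
S(J) = -3/2 (S(J) = (1/2)*(-3) = -3/2)
-371 + S(-12)*c(19) = -371 - 3*(-11/2 - 1*19)/2 = -371 - 3*(-11/2 - 19)/2 = -371 - 3/2*(-49/2) = -371 + 147/4 = -1337/4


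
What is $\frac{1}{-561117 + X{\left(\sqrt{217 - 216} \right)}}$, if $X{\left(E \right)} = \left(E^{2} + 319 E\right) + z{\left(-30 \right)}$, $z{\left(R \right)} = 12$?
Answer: $- \frac{1}{560785} \approx -1.7832 \cdot 10^{-6}$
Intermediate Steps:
$X{\left(E \right)} = 12 + E^{2} + 319 E$ ($X{\left(E \right)} = \left(E^{2} + 319 E\right) + 12 = 12 + E^{2} + 319 E$)
$\frac{1}{-561117 + X{\left(\sqrt{217 - 216} \right)}} = \frac{1}{-561117 + \left(12 + \left(\sqrt{217 - 216}\right)^{2} + 319 \sqrt{217 - 216}\right)} = \frac{1}{-561117 + \left(12 + \left(\sqrt{1}\right)^{2} + 319 \sqrt{1}\right)} = \frac{1}{-561117 + \left(12 + 1^{2} + 319 \cdot 1\right)} = \frac{1}{-561117 + \left(12 + 1 + 319\right)} = \frac{1}{-561117 + 332} = \frac{1}{-560785} = - \frac{1}{560785}$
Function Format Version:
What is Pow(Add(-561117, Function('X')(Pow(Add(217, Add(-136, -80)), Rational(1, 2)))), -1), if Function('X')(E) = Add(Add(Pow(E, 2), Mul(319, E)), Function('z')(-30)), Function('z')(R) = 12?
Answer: Rational(-1, 560785) ≈ -1.7832e-6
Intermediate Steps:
Function('X')(E) = Add(12, Pow(E, 2), Mul(319, E)) (Function('X')(E) = Add(Add(Pow(E, 2), Mul(319, E)), 12) = Add(12, Pow(E, 2), Mul(319, E)))
Pow(Add(-561117, Function('X')(Pow(Add(217, Add(-136, -80)), Rational(1, 2)))), -1) = Pow(Add(-561117, Add(12, Pow(Pow(Add(217, Add(-136, -80)), Rational(1, 2)), 2), Mul(319, Pow(Add(217, Add(-136, -80)), Rational(1, 2))))), -1) = Pow(Add(-561117, Add(12, Pow(Pow(Add(217, -216), Rational(1, 2)), 2), Mul(319, Pow(Add(217, -216), Rational(1, 2))))), -1) = Pow(Add(-561117, Add(12, Pow(Pow(1, Rational(1, 2)), 2), Mul(319, Pow(1, Rational(1, 2))))), -1) = Pow(Add(-561117, Add(12, Pow(1, 2), Mul(319, 1))), -1) = Pow(Add(-561117, Add(12, 1, 319)), -1) = Pow(Add(-561117, 332), -1) = Pow(-560785, -1) = Rational(-1, 560785)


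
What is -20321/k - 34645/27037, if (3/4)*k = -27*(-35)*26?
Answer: -240627011/126533160 ≈ -1.9017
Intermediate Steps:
k = 32760 (k = 4*(-27*(-35)*26)/3 = 4*(945*26)/3 = (4/3)*24570 = 32760)
-20321/k - 34645/27037 = -20321/32760 - 34645/27037 = -20321*1/32760 - 34645*1/27037 = -2903/4680 - 34645/27037 = -240627011/126533160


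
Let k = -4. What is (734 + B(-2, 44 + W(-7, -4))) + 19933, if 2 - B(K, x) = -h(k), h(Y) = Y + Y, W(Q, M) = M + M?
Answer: 20661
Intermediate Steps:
W(Q, M) = 2*M
h(Y) = 2*Y
B(K, x) = -6 (B(K, x) = 2 - (-1)*2*(-4) = 2 - (-1)*(-8) = 2 - 1*8 = 2 - 8 = -6)
(734 + B(-2, 44 + W(-7, -4))) + 19933 = (734 - 6) + 19933 = 728 + 19933 = 20661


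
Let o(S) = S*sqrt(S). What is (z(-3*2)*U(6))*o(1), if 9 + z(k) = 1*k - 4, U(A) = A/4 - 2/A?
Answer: -133/6 ≈ -22.167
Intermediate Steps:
U(A) = -2/A + A/4 (U(A) = A*(1/4) - 2/A = A/4 - 2/A = -2/A + A/4)
o(S) = S**(3/2)
z(k) = -13 + k (z(k) = -9 + (1*k - 4) = -9 + (k - 4) = -9 + (-4 + k) = -13 + k)
(z(-3*2)*U(6))*o(1) = ((-13 - 3*2)*(-2/6 + (1/4)*6))*1**(3/2) = ((-13 - 6)*(-2*1/6 + 3/2))*1 = -19*(-1/3 + 3/2)*1 = -19*7/6*1 = -133/6*1 = -133/6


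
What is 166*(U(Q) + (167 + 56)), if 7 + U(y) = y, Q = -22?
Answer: 32204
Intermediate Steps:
U(y) = -7 + y
166*(U(Q) + (167 + 56)) = 166*((-7 - 22) + (167 + 56)) = 166*(-29 + 223) = 166*194 = 32204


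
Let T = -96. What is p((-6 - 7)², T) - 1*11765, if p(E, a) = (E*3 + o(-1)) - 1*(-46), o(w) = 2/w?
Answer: -11214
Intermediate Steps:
p(E, a) = 44 + 3*E (p(E, a) = (E*3 + 2/(-1)) - 1*(-46) = (3*E + 2*(-1)) + 46 = (3*E - 2) + 46 = (-2 + 3*E) + 46 = 44 + 3*E)
p((-6 - 7)², T) - 1*11765 = (44 + 3*(-6 - 7)²) - 1*11765 = (44 + 3*(-13)²) - 11765 = (44 + 3*169) - 11765 = (44 + 507) - 11765 = 551 - 11765 = -11214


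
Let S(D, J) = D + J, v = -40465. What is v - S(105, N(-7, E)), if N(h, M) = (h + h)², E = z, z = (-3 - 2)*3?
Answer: -40766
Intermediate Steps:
z = -15 (z = -5*3 = -15)
E = -15
N(h, M) = 4*h² (N(h, M) = (2*h)² = 4*h²)
v - S(105, N(-7, E)) = -40465 - (105 + 4*(-7)²) = -40465 - (105 + 4*49) = -40465 - (105 + 196) = -40465 - 1*301 = -40465 - 301 = -40766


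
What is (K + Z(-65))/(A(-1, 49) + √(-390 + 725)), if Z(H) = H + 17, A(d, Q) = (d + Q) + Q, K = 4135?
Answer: 396439/9074 - 4087*√335/9074 ≈ 35.446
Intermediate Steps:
A(d, Q) = d + 2*Q (A(d, Q) = (Q + d) + Q = d + 2*Q)
Z(H) = 17 + H
(K + Z(-65))/(A(-1, 49) + √(-390 + 725)) = (4135 + (17 - 65))/((-1 + 2*49) + √(-390 + 725)) = (4135 - 48)/((-1 + 98) + √335) = 4087/(97 + √335)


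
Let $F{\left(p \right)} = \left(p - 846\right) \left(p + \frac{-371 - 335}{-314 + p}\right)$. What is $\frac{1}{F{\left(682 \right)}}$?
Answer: $- \frac{46}{5130535} \approx -8.9659 \cdot 10^{-6}$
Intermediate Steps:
$F{\left(p \right)} = \left(-846 + p\right) \left(p - \frac{706}{-314 + p}\right)$
$\frac{1}{F{\left(682 \right)}} = \frac{1}{\frac{1}{-314 + 682} \left(597276 + 682^{3} - 1160 \cdot 682^{2} + 264938 \cdot 682\right)} = \frac{1}{\frac{1}{368} \left(597276 + 317214568 - 539543840 + 180687716\right)} = \frac{1}{\frac{1}{368} \left(-41044280\right)} = \frac{1}{- \frac{5130535}{46}} = - \frac{46}{5130535}$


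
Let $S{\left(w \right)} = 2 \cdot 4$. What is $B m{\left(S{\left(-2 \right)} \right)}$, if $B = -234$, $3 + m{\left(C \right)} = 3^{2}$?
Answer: $-1404$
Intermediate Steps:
$S{\left(w \right)} = 8$
$m{\left(C \right)} = 6$ ($m{\left(C \right)} = -3 + 3^{2} = -3 + 9 = 6$)
$B m{\left(S{\left(-2 \right)} \right)} = \left(-234\right) 6 = -1404$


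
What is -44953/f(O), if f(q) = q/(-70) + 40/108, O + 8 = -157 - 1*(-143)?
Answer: -42480585/647 ≈ -65658.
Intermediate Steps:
O = -22 (O = -8 + (-157 - 1*(-143)) = -8 + (-157 + 143) = -8 - 14 = -22)
f(q) = 10/27 - q/70 (f(q) = q*(-1/70) + 40*(1/108) = -q/70 + 10/27 = 10/27 - q/70)
-44953/f(O) = -44953/(10/27 - 1/70*(-22)) = -44953/(10/27 + 11/35) = -44953/647/945 = -44953*945/647 = -42480585/647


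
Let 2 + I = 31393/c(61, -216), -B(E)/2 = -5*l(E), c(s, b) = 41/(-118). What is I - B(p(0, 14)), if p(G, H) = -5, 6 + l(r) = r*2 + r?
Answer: -3695846/41 ≈ -90143.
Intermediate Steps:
l(r) = -6 + 3*r (l(r) = -6 + (r*2 + r) = -6 + (2*r + r) = -6 + 3*r)
c(s, b) = -41/118 (c(s, b) = 41*(-1/118) = -41/118)
B(E) = -60 + 30*E (B(E) = -(-10)*(-6 + 3*E) = -2*(30 - 15*E) = -60 + 30*E)
I = -3704456/41 (I = -2 + 31393/(-41/118) = -2 + 31393*(-118/41) = -2 - 3704374/41 = -3704456/41 ≈ -90353.)
I - B(p(0, 14)) = -3704456/41 - (-60 + 30*(-5)) = -3704456/41 - (-60 - 150) = -3704456/41 - 1*(-210) = -3704456/41 + 210 = -3695846/41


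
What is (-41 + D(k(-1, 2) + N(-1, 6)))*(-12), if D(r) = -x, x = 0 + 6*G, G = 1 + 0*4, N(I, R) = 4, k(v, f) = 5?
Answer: 564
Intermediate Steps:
G = 1 (G = 1 + 0 = 1)
x = 6 (x = 0 + 6*1 = 0 + 6 = 6)
D(r) = -6 (D(r) = -1*6 = -6)
(-41 + D(k(-1, 2) + N(-1, 6)))*(-12) = (-41 - 6)*(-12) = -47*(-12) = 564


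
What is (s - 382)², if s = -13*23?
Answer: 463761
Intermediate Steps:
s = -299
(s - 382)² = (-299 - 382)² = (-681)² = 463761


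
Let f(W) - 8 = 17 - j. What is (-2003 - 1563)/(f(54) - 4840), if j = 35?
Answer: 1783/2425 ≈ 0.73526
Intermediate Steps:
f(W) = -10 (f(W) = 8 + (17 - 1*35) = 8 + (17 - 35) = 8 - 18 = -10)
(-2003 - 1563)/(f(54) - 4840) = (-2003 - 1563)/(-10 - 4840) = -3566/(-4850) = -3566*(-1/4850) = 1783/2425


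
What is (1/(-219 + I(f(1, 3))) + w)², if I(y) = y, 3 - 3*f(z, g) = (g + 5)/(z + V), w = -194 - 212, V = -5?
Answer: 70074031225/425104 ≈ 1.6484e+5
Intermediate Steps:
w = -406
f(z, g) = 1 - (5 + g)/(3*(-5 + z)) (f(z, g) = 1 - (g + 5)/(3*(z - 5)) = 1 - (5 + g)/(3*(-5 + z)))
(1/(-219 + I(f(1, 3))) + w)² = (1/(-219 + (-20 - 1*3 + 3*1)/(3*(-5 + 1))) - 406)² = (1/(-219 + (⅓)*(-20 - 3 + 3)/(-4)) - 406)² = (1/(-219 + (⅓)*(-¼)*(-20)) - 406)² = (1/(-219 + 5/3) - 406)² = (1/(-652/3) - 406)² = (-3/652 - 406)² = (-264715/652)² = 70074031225/425104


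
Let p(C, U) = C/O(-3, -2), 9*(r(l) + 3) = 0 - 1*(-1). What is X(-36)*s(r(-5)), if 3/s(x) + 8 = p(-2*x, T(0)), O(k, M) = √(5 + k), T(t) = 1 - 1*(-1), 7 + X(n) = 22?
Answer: -3645/479 - 5265*√2/1916 ≈ -11.496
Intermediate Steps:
X(n) = 15 (X(n) = -7 + 22 = 15)
T(t) = 2 (T(t) = 1 + 1 = 2)
r(l) = -26/9 (r(l) = -3 + (0 - 1*(-1))/9 = -3 + (0 + 1)/9 = -3 + (⅑)*1 = -3 + ⅑ = -26/9)
p(C, U) = C*√2/2 (p(C, U) = C/(√(5 - 3)) = C/(√2) = C*(√2/2) = C*√2/2)
s(x) = 3/(-8 - x*√2) (s(x) = 3/(-8 + (-2*x)*√2/2) = 3/(-8 - x*√2))
X(-36)*s(r(-5)) = 15*(3/(-8 - 1*(-26/9)*√2)) = 15*(3/(-8 + 26*√2/9)) = 45/(-8 + 26*√2/9)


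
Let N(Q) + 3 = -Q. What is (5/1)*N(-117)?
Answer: 570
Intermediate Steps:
N(Q) = -3 - Q
(5/1)*N(-117) = (5/1)*(-3 - 1*(-117)) = (5*1)*(-3 + 117) = 5*114 = 570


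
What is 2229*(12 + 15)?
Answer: 60183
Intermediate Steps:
2229*(12 + 15) = 2229*27 = 60183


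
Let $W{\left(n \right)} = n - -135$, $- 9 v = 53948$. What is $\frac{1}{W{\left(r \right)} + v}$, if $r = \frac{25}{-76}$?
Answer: $- \frac{684}{4007933} \approx -0.00017066$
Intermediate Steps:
$v = - \frac{53948}{9}$ ($v = \left(- \frac{1}{9}\right) 53948 = - \frac{53948}{9} \approx -5994.2$)
$r = - \frac{25}{76}$ ($r = 25 \left(- \frac{1}{76}\right) = - \frac{25}{76} \approx -0.32895$)
$W{\left(n \right)} = 135 + n$ ($W{\left(n \right)} = n + 135 = 135 + n$)
$\frac{1}{W{\left(r \right)} + v} = \frac{1}{\left(135 - \frac{25}{76}\right) - \frac{53948}{9}} = \frac{1}{\frac{10235}{76} - \frac{53948}{9}} = \frac{1}{- \frac{4007933}{684}} = - \frac{684}{4007933}$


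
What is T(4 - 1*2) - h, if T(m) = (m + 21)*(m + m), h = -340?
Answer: 432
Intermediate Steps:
T(m) = 2*m*(21 + m) (T(m) = (21 + m)*(2*m) = 2*m*(21 + m))
T(4 - 1*2) - h = 2*(4 - 1*2)*(21 + (4 - 1*2)) - 1*(-340) = 2*(4 - 2)*(21 + (4 - 2)) + 340 = 2*2*(21 + 2) + 340 = 2*2*23 + 340 = 92 + 340 = 432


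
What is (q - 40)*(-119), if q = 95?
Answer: -6545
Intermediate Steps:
(q - 40)*(-119) = (95 - 40)*(-119) = 55*(-119) = -6545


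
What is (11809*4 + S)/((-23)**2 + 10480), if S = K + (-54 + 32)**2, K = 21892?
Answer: 69612/11009 ≈ 6.3232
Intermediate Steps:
S = 22376 (S = 21892 + (-54 + 32)**2 = 21892 + (-22)**2 = 21892 + 484 = 22376)
(11809*4 + S)/((-23)**2 + 10480) = (11809*4 + 22376)/((-23)**2 + 10480) = (47236 + 22376)/(529 + 10480) = 69612/11009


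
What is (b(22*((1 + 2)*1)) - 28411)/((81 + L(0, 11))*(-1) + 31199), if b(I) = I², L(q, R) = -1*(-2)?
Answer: -24055/31116 ≈ -0.77308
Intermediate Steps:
L(q, R) = 2
(b(22*((1 + 2)*1)) - 28411)/((81 + L(0, 11))*(-1) + 31199) = ((22*((1 + 2)*1))² - 28411)/((81 + 2)*(-1) + 31199) = ((22*(3*1))² - 28411)/(83*(-1) + 31199) = ((22*3)² - 28411)/(-83 + 31199) = (66² - 28411)/31116 = (4356 - 28411)*(1/31116) = -24055*1/31116 = -24055/31116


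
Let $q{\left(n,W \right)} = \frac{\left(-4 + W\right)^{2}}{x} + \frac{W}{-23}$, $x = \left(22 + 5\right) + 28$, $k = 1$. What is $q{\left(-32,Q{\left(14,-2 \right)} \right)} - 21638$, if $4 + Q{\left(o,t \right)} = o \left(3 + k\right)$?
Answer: $- \frac{27321938}{1265} \approx -21598.0$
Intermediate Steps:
$Q{\left(o,t \right)} = -4 + 4 o$ ($Q{\left(o,t \right)} = -4 + o \left(3 + 1\right) = -4 + o 4 = -4 + 4 o$)
$x = 55$ ($x = 27 + 28 = 55$)
$q{\left(n,W \right)} = - \frac{W}{23} + \frac{\left(-4 + W\right)^{2}}{55}$ ($q{\left(n,W \right)} = \frac{\left(-4 + W\right)^{2}}{55} + \frac{W}{-23} = \left(-4 + W\right)^{2} \cdot \frac{1}{55} + W \left(- \frac{1}{23}\right) = \frac{\left(-4 + W\right)^{2}}{55} - \frac{W}{23} = - \frac{W}{23} + \frac{\left(-4 + W\right)^{2}}{55}$)
$q{\left(-32,Q{\left(14,-2 \right)} \right)} - 21638 = \left(- \frac{-4 + 4 \cdot 14}{23} + \frac{\left(-4 + \left(-4 + 4 \cdot 14\right)\right)^{2}}{55}\right) - 21638 = \left(- \frac{-4 + 56}{23} + \frac{\left(-4 + \left(-4 + 56\right)\right)^{2}}{55}\right) - 21638 = \left(\left(- \frac{1}{23}\right) 52 + \frac{\left(-4 + 52\right)^{2}}{55}\right) - 21638 = \left(- \frac{52}{23} + \frac{48^{2}}{55}\right) - 21638 = \left(- \frac{52}{23} + \frac{1}{55} \cdot 2304\right) - 21638 = \left(- \frac{52}{23} + \frac{2304}{55}\right) - 21638 = \frac{50132}{1265} - 21638 = - \frac{27321938}{1265}$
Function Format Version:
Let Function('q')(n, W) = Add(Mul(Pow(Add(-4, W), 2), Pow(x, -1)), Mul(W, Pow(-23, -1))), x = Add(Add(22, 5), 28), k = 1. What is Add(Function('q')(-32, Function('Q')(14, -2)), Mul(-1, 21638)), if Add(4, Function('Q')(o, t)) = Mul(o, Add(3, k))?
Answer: Rational(-27321938, 1265) ≈ -21598.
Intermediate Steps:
Function('Q')(o, t) = Add(-4, Mul(4, o)) (Function('Q')(o, t) = Add(-4, Mul(o, Add(3, 1))) = Add(-4, Mul(o, 4)) = Add(-4, Mul(4, o)))
x = 55 (x = Add(27, 28) = 55)
Function('q')(n, W) = Add(Mul(Rational(-1, 23), W), Mul(Rational(1, 55), Pow(Add(-4, W), 2))) (Function('q')(n, W) = Add(Mul(Pow(Add(-4, W), 2), Pow(55, -1)), Mul(W, Pow(-23, -1))) = Add(Mul(Pow(Add(-4, W), 2), Rational(1, 55)), Mul(W, Rational(-1, 23))) = Add(Mul(Rational(1, 55), Pow(Add(-4, W), 2)), Mul(Rational(-1, 23), W)) = Add(Mul(Rational(-1, 23), W), Mul(Rational(1, 55), Pow(Add(-4, W), 2))))
Add(Function('q')(-32, Function('Q')(14, -2)), Mul(-1, 21638)) = Add(Add(Mul(Rational(-1, 23), Add(-4, Mul(4, 14))), Mul(Rational(1, 55), Pow(Add(-4, Add(-4, Mul(4, 14))), 2))), Mul(-1, 21638)) = Add(Add(Mul(Rational(-1, 23), Add(-4, 56)), Mul(Rational(1, 55), Pow(Add(-4, Add(-4, 56)), 2))), -21638) = Add(Add(Mul(Rational(-1, 23), 52), Mul(Rational(1, 55), Pow(Add(-4, 52), 2))), -21638) = Add(Add(Rational(-52, 23), Mul(Rational(1, 55), Pow(48, 2))), -21638) = Add(Add(Rational(-52, 23), Mul(Rational(1, 55), 2304)), -21638) = Add(Add(Rational(-52, 23), Rational(2304, 55)), -21638) = Add(Rational(50132, 1265), -21638) = Rational(-27321938, 1265)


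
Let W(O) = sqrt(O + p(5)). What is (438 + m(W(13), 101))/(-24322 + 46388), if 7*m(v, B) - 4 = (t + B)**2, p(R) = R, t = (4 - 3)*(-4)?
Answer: 12479/154462 ≈ 0.080790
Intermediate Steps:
t = -4 (t = 1*(-4) = -4)
W(O) = sqrt(5 + O) (W(O) = sqrt(O + 5) = sqrt(5 + O))
m(v, B) = 4/7 + (-4 + B)**2/7
(438 + m(W(13), 101))/(-24322 + 46388) = (438 + (4/7 + (-4 + 101)**2/7))/(-24322 + 46388) = (438 + (4/7 + (1/7)*97**2))/22066 = (438 + (4/7 + (1/7)*9409))*(1/22066) = (438 + (4/7 + 9409/7))*(1/22066) = (438 + 9413/7)*(1/22066) = (12479/7)*(1/22066) = 12479/154462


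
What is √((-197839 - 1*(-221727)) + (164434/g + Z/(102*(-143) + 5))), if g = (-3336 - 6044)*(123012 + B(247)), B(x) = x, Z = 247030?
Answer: √34612516223601130846980043970/1204150450930 ≈ 154.50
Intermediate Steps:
g = -1156169420 (g = (-3336 - 6044)*(123012 + 247) = -9380*123259 = -1156169420)
√((-197839 - 1*(-221727)) + (164434/g + Z/(102*(-143) + 5))) = √((-197839 - 1*(-221727)) + (164434/(-1156169420) + 247030/(102*(-143) + 5))) = √((-197839 + 221727) + (164434*(-1/1156169420) + 247030/(-14586 + 5))) = √(23888 + (-82217/578084710 + 247030/(-14581))) = √(23888 + (-82217/578084710 + 247030*(-1/14581))) = √(23888 + (-82217/578084710 - 35290/2083)) = √(23888 - 20400780673911/1204150450930) = √(28744345191141929/1204150450930) = √34612516223601130846980043970/1204150450930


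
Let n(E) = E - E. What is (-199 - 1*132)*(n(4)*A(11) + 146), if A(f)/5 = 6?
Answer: -48326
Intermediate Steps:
A(f) = 30 (A(f) = 5*6 = 30)
n(E) = 0
(-199 - 1*132)*(n(4)*A(11) + 146) = (-199 - 1*132)*(0*30 + 146) = (-199 - 132)*(0 + 146) = -331*146 = -48326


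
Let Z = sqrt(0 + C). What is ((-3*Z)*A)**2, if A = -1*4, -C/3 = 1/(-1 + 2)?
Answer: -432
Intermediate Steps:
C = -3 (C = -3/(-1 + 2) = -3/1 = -3*1 = -3)
A = -4
Z = I*sqrt(3) (Z = sqrt(0 - 3) = sqrt(-3) = I*sqrt(3) ≈ 1.732*I)
((-3*Z)*A)**2 = (-3*I*sqrt(3)*(-4))**2 = (12*I*sqrt(3))**2 = -432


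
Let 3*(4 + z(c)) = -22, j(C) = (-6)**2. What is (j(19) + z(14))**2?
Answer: 5476/9 ≈ 608.44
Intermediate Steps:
j(C) = 36
z(c) = -34/3 (z(c) = -4 + (1/3)*(-22) = -4 - 22/3 = -34/3)
(j(19) + z(14))**2 = (36 - 34/3)**2 = (74/3)**2 = 5476/9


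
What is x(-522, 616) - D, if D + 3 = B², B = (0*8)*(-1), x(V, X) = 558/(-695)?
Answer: 1527/695 ≈ 2.1971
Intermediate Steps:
x(V, X) = -558/695 (x(V, X) = 558*(-1/695) = -558/695)
B = 0 (B = 0*(-1) = 0)
D = -3 (D = -3 + 0² = -3 + 0 = -3)
x(-522, 616) - D = -558/695 - 1*(-3) = -558/695 + 3 = 1527/695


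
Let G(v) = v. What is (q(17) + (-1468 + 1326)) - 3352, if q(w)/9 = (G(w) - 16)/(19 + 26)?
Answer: -17469/5 ≈ -3493.8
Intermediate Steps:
q(w) = -16/5 + w/5 (q(w) = 9*((w - 16)/(19 + 26)) = 9*((-16 + w)/45) = 9*((-16 + w)*(1/45)) = 9*(-16/45 + w/45) = -16/5 + w/5)
(q(17) + (-1468 + 1326)) - 3352 = ((-16/5 + (1/5)*17) + (-1468 + 1326)) - 3352 = ((-16/5 + 17/5) - 142) - 3352 = (1/5 - 142) - 3352 = -709/5 - 3352 = -17469/5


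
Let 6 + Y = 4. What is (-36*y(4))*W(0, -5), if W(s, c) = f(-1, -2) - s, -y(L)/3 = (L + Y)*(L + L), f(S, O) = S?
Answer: -1728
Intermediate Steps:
Y = -2 (Y = -6 + 4 = -2)
y(L) = -6*L*(-2 + L) (y(L) = -3*(L - 2)*(L + L) = -3*(-2 + L)*2*L = -6*L*(-2 + L))
W(s, c) = -1 - s
(-36*y(4))*W(0, -5) = (-216*4*(2 - 1*4))*(-1 - 1*0) = (-216*4*(2 - 4))*(-1 + 0) = -216*4*(-2)*(-1) = -36*(-48)*(-1) = 1728*(-1) = -1728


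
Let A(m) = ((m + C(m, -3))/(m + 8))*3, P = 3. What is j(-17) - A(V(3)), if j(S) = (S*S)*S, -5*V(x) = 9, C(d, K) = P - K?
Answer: -152366/31 ≈ -4915.0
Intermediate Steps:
C(d, K) = 3 - K
V(x) = -9/5 (V(x) = -1/5*9 = -9/5)
j(S) = S**3 (j(S) = S**2*S = S**3)
A(m) = 3*(6 + m)/(8 + m) (A(m) = ((m + (3 - 1*(-3)))/(m + 8))*3 = ((m + (3 + 3))/(8 + m))*3 = ((m + 6)/(8 + m))*3 = ((6 + m)/(8 + m))*3 = 3*(6 + m)/(8 + m))
j(-17) - A(V(3)) = (-17)**3 - 3*(6 - 9/5)/(8 - 9/5) = -4913 - 3*21/(31/5*5) = -4913 - 3*5*21/(31*5) = -4913 - 1*63/31 = -4913 - 63/31 = -152366/31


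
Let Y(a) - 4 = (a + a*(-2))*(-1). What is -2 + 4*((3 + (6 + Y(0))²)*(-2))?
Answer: -826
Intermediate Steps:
Y(a) = 4 + a (Y(a) = 4 + (a + a*(-2))*(-1) = 4 + (a - 2*a)*(-1) = 4 - a*(-1) = 4 + a)
-2 + 4*((3 + (6 + Y(0))²)*(-2)) = -2 + 4*((3 + (6 + (4 + 0))²)*(-2)) = -2 + 4*((3 + (6 + 4)²)*(-2)) = -2 + 4*((3 + 10²)*(-2)) = -2 + 4*((3 + 100)*(-2)) = -2 + 4*(103*(-2)) = -2 + 4*(-206) = -2 - 824 = -826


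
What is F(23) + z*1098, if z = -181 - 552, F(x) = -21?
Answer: -804855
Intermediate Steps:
z = -733
F(23) + z*1098 = -21 - 733*1098 = -21 - 804834 = -804855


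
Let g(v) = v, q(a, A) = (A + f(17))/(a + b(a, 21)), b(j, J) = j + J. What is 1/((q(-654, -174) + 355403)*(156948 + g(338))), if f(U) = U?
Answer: 1287/71943216917948 ≈ 1.7889e-11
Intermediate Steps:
b(j, J) = J + j
q(a, A) = (17 + A)/(21 + 2*a) (q(a, A) = (A + 17)/(a + (21 + a)) = (17 + A)/(21 + 2*a))
1/((q(-654, -174) + 355403)*(156948 + g(338))) = 1/(((17 - 174)/(21 + 2*(-654)) + 355403)*(156948 + 338)) = 1/((-157/(21 - 1308) + 355403)*157286) = 1/((-157/(-1287) + 355403)*157286) = 1/((-1/1287*(-157) + 355403)*157286) = 1/((157/1287 + 355403)*157286) = 1/((457403818/1287)*157286) = 1/(71943216917948/1287) = 1287/71943216917948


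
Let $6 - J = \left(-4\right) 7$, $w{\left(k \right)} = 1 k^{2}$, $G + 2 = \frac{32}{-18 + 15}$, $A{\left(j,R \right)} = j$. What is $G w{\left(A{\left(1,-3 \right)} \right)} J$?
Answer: $- \frac{1292}{3} \approx -430.67$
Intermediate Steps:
$G = - \frac{38}{3}$ ($G = -2 + \frac{32}{-18 + 15} = -2 + \frac{32}{-3} = -2 + 32 \left(- \frac{1}{3}\right) = -2 - \frac{32}{3} = - \frac{38}{3} \approx -12.667$)
$w{\left(k \right)} = k^{2}$
$J = 34$ ($J = 6 - \left(-4\right) 7 = 6 - -28 = 6 + 28 = 34$)
$G w{\left(A{\left(1,-3 \right)} \right)} J = - \frac{38 \cdot 1^{2}}{3} \cdot 34 = \left(- \frac{38}{3}\right) 1 \cdot 34 = \left(- \frac{38}{3}\right) 34 = - \frac{1292}{3}$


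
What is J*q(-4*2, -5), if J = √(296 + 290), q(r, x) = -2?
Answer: -2*√586 ≈ -48.415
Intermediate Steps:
J = √586 ≈ 24.207
J*q(-4*2, -5) = √586*(-2) = -2*√586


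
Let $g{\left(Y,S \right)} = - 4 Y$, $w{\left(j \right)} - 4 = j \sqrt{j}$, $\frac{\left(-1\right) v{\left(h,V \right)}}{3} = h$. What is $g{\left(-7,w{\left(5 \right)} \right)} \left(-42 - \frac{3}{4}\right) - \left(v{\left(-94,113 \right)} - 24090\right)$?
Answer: $22611$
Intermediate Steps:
$v{\left(h,V \right)} = - 3 h$
$w{\left(j \right)} = 4 + j^{\frac{3}{2}}$ ($w{\left(j \right)} = 4 + j \sqrt{j} = 4 + j^{\frac{3}{2}}$)
$g{\left(-7,w{\left(5 \right)} \right)} \left(-42 - \frac{3}{4}\right) - \left(v{\left(-94,113 \right)} - 24090\right) = \left(-4\right) \left(-7\right) \left(-42 - \frac{3}{4}\right) - \left(\left(-3\right) \left(-94\right) - 24090\right) = 28 \left(-42 - \frac{3}{4}\right) - \left(282 - 24090\right) = 28 \left(-42 - \frac{3}{4}\right) - -23808 = 28 \left(- \frac{171}{4}\right) + 23808 = -1197 + 23808 = 22611$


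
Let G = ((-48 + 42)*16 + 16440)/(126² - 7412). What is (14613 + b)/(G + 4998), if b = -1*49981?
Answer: -37419344/5289927 ≈ -7.0737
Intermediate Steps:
b = -49981
G = 2043/1058 (G = (-6*16 + 16440)/(15876 - 7412) = (-96 + 16440)/8464 = 16344*(1/8464) = 2043/1058 ≈ 1.9310)
(14613 + b)/(G + 4998) = (14613 - 49981)/(2043/1058 + 4998) = -35368/5289927/1058 = -35368*1058/5289927 = -37419344/5289927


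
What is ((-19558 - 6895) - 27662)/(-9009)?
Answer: 54115/9009 ≈ 6.0068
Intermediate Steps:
((-19558 - 6895) - 27662)/(-9009) = (-26453 - 27662)*(-1/9009) = -54115*(-1/9009) = 54115/9009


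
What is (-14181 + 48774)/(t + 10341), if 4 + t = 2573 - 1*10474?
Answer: 11531/812 ≈ 14.201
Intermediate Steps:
t = -7905 (t = -4 + (2573 - 1*10474) = -4 + (2573 - 10474) = -4 - 7901 = -7905)
(-14181 + 48774)/(t + 10341) = (-14181 + 48774)/(-7905 + 10341) = 34593/2436 = 34593*(1/2436) = 11531/812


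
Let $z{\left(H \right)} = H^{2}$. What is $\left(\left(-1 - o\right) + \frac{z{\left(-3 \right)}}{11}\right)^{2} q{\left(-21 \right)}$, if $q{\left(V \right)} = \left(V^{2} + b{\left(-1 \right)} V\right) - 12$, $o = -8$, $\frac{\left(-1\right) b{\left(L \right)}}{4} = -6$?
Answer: $- \frac{554700}{121} \approx -4584.3$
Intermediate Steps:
$b{\left(L \right)} = 24$ ($b{\left(L \right)} = \left(-4\right) \left(-6\right) = 24$)
$q{\left(V \right)} = -12 + V^{2} + 24 V$ ($q{\left(V \right)} = \left(V^{2} + 24 V\right) - 12 = -12 + V^{2} + 24 V$)
$\left(\left(-1 - o\right) + \frac{z{\left(-3 \right)}}{11}\right)^{2} q{\left(-21 \right)} = \left(\left(-1 - -8\right) + \frac{\left(-3\right)^{2}}{11}\right)^{2} \left(-12 + \left(-21\right)^{2} + 24 \left(-21\right)\right) = \left(\left(-1 + 8\right) + 9 \cdot \frac{1}{11}\right)^{2} \left(-12 + 441 - 504\right) = \left(7 + \frac{9}{11}\right)^{2} \left(-75\right) = \left(\frac{86}{11}\right)^{2} \left(-75\right) = \frac{7396}{121} \left(-75\right) = - \frac{554700}{121}$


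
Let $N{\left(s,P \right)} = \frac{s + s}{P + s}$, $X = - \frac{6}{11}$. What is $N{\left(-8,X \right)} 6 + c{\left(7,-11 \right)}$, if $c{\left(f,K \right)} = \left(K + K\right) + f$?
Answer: $- \frac{177}{47} \approx -3.766$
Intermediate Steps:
$c{\left(f,K \right)} = f + 2 K$ ($c{\left(f,K \right)} = 2 K + f = f + 2 K$)
$X = - \frac{6}{11}$ ($X = \left(-6\right) \frac{1}{11} = - \frac{6}{11} \approx -0.54545$)
$N{\left(s,P \right)} = \frac{2 s}{P + s}$
$N{\left(-8,X \right)} 6 + c{\left(7,-11 \right)} = 2 \left(-8\right) \frac{1}{- \frac{6}{11} - 8} \cdot 6 + \left(7 + 2 \left(-11\right)\right) = 2 \left(-8\right) \frac{1}{- \frac{94}{11}} \cdot 6 + \left(7 - 22\right) = 2 \left(-8\right) \left(- \frac{11}{94}\right) 6 - 15 = \frac{88}{47} \cdot 6 - 15 = \frac{528}{47} - 15 = - \frac{177}{47}$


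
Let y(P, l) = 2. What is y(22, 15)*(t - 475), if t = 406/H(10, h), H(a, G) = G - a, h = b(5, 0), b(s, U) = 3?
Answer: -1066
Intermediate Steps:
h = 3
t = -58 (t = 406/(3 - 1*10) = 406/(3 - 10) = 406/(-7) = 406*(-⅐) = -58)
y(22, 15)*(t - 475) = 2*(-58 - 475) = 2*(-533) = -1066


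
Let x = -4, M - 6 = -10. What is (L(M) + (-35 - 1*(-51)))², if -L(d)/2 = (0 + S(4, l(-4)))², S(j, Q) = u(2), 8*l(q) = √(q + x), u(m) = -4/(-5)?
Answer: 135424/625 ≈ 216.68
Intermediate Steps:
M = -4 (M = 6 - 10 = -4)
u(m) = ⅘ (u(m) = -4*(-⅕) = ⅘)
l(q) = √(-4 + q)/8 (l(q) = √(q - 4)/8 = √(-4 + q)/8)
S(j, Q) = ⅘
L(d) = -32/25 (L(d) = -2*(0 + ⅘)² = -2*(⅘)² = -2*16/25 = -32/25)
(L(M) + (-35 - 1*(-51)))² = (-32/25 + (-35 - 1*(-51)))² = (-32/25 + (-35 + 51))² = (-32/25 + 16)² = (368/25)² = 135424/625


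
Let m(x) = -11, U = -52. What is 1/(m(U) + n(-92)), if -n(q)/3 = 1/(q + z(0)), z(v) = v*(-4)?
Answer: -92/1009 ≈ -0.091179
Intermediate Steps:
z(v) = -4*v
n(q) = -3/q (n(q) = -3/(q - 4*0) = -3/(q + 0) = -3/q)
1/(m(U) + n(-92)) = 1/(-11 - 3/(-92)) = 1/(-11 - 3*(-1/92)) = 1/(-11 + 3/92) = 1/(-1009/92) = -92/1009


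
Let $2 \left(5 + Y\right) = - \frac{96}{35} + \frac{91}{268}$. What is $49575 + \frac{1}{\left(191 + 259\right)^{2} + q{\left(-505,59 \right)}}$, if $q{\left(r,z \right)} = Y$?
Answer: $\frac{188324699814535}{3798783657} \approx 49575.0$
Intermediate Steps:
$Y = - \frac{116343}{18760}$ ($Y = -5 + \frac{- \frac{96}{35} + \frac{91}{268}}{2} = -5 + \frac{1}{2} \left(- \frac{22543}{9380}\right) = -5 - \frac{22543}{18760} = - \frac{116343}{18760} \approx -6.2017$)
$q{\left(r,z \right)} = - \frac{116343}{18760}$
$49575 + \frac{1}{\left(191 + 259\right)^{2} + q{\left(-505,59 \right)}} = 49575 + \frac{1}{\left(191 + 259\right)^{2} - \frac{116343}{18760}} = 49575 + \frac{1}{450^{2} - \frac{116343}{18760}} = 49575 + \frac{1}{202500 - \frac{116343}{18760}} = 49575 + \frac{1}{\frac{3798783657}{18760}} = 49575 + \frac{18760}{3798783657} = \frac{188324699814535}{3798783657}$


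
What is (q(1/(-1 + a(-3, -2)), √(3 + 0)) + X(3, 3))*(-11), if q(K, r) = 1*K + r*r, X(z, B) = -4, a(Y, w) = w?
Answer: 44/3 ≈ 14.667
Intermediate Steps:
q(K, r) = K + r²
(q(1/(-1 + a(-3, -2)), √(3 + 0)) + X(3, 3))*(-11) = ((1/(-1 - 2) + (√(3 + 0))²) - 4)*(-11) = ((1/(-3) + (√3)²) - 4)*(-11) = ((-⅓ + 3) - 4)*(-11) = (8/3 - 4)*(-11) = -4/3*(-11) = 44/3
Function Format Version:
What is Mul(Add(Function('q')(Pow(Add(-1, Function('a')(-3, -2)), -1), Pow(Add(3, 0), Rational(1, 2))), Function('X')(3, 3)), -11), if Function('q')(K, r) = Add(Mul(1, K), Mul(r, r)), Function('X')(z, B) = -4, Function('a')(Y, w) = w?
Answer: Rational(44, 3) ≈ 14.667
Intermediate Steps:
Function('q')(K, r) = Add(K, Pow(r, 2))
Mul(Add(Function('q')(Pow(Add(-1, Function('a')(-3, -2)), -1), Pow(Add(3, 0), Rational(1, 2))), Function('X')(3, 3)), -11) = Mul(Add(Add(Pow(Add(-1, -2), -1), Pow(Pow(Add(3, 0), Rational(1, 2)), 2)), -4), -11) = Mul(Add(Add(Pow(-3, -1), Pow(Pow(3, Rational(1, 2)), 2)), -4), -11) = Mul(Add(Add(Rational(-1, 3), 3), -4), -11) = Mul(Add(Rational(8, 3), -4), -11) = Mul(Rational(-4, 3), -11) = Rational(44, 3)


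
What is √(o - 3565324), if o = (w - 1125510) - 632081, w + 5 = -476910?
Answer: I*√5799830 ≈ 2408.3*I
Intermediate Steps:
w = -476915 (w = -5 - 476910 = -476915)
o = -2234506 (o = (-476915 - 1125510) - 632081 = -1602425 - 632081 = -2234506)
√(o - 3565324) = √(-2234506 - 3565324) = √(-5799830) = I*√5799830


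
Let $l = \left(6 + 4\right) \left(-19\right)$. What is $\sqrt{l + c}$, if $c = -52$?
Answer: $11 i \sqrt{2} \approx 15.556 i$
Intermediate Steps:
$l = -190$ ($l = 10 \left(-19\right) = -190$)
$\sqrt{l + c} = \sqrt{-190 - 52} = \sqrt{-242} = 11 i \sqrt{2}$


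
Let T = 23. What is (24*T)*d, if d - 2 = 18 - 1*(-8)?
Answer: 15456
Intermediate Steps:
d = 28 (d = 2 + (18 - 1*(-8)) = 2 + (18 + 8) = 2 + 26 = 28)
(24*T)*d = (24*23)*28 = 552*28 = 15456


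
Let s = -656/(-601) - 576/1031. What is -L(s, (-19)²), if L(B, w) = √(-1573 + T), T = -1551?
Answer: -2*I*√781 ≈ -55.893*I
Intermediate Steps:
s = 330160/619631 (s = -656*(-1/601) - 576*1/1031 = 656/601 - 576/1031 = 330160/619631 ≈ 0.53283)
L(B, w) = 2*I*√781 (L(B, w) = √(-1573 - 1551) = √(-3124) = 2*I*√781)
-L(s, (-19)²) = -2*I*√781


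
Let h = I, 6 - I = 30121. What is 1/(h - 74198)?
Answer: -1/104313 ≈ -9.5865e-6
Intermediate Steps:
I = -30115 (I = 6 - 1*30121 = 6 - 30121 = -30115)
h = -30115
1/(h - 74198) = 1/(-30115 - 74198) = 1/(-104313) = -1/104313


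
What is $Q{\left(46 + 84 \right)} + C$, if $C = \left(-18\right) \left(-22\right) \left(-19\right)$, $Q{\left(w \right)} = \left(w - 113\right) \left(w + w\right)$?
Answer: $-3104$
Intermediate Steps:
$Q{\left(w \right)} = 2 w \left(-113 + w\right)$ ($Q{\left(w \right)} = \left(-113 + w\right) 2 w = 2 w \left(-113 + w\right)$)
$C = -7524$ ($C = 396 \left(-19\right) = -7524$)
$Q{\left(46 + 84 \right)} + C = 2 \left(46 + 84\right) \left(-113 + \left(46 + 84\right)\right) - 7524 = 2 \cdot 130 \left(-113 + 130\right) - 7524 = 2 \cdot 130 \cdot 17 - 7524 = 4420 - 7524 = -3104$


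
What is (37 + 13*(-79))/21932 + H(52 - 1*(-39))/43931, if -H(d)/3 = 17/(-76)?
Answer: -826062477/18306399148 ≈ -0.045124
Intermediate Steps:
H(d) = 51/76 (H(d) = -51/(-76) = -51*(-1)/76 = -3*(-17/76) = 51/76)
(37 + 13*(-79))/21932 + H(52 - 1*(-39))/43931 = (37 + 13*(-79))/21932 + (51/76)/43931 = (37 - 1027)*(1/21932) + (51/76)*(1/43931) = -990*1/21932 + 51/3338756 = -495/10966 + 51/3338756 = -826062477/18306399148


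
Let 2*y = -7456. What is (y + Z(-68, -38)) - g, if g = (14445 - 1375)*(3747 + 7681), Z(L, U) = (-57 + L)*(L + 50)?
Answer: -149365438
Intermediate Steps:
Z(L, U) = (-57 + L)*(50 + L)
y = -3728 (y = (½)*(-7456) = -3728)
g = 149363960 (g = 13070*11428 = 149363960)
(y + Z(-68, -38)) - g = (-3728 + (-2850 + (-68)² - 7*(-68))) - 1*149363960 = (-3728 + (-2850 + 4624 + 476)) - 149363960 = (-3728 + 2250) - 149363960 = -1478 - 149363960 = -149365438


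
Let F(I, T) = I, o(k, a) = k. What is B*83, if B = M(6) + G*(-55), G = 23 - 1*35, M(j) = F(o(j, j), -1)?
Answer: 55278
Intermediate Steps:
M(j) = j
G = -12 (G = 23 - 35 = -12)
B = 666 (B = 6 - 12*(-55) = 6 + 660 = 666)
B*83 = 666*83 = 55278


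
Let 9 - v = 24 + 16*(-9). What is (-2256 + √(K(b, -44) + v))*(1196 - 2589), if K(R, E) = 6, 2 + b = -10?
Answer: 3142608 - 4179*√15 ≈ 3.1264e+6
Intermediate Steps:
b = -12 (b = -2 - 10 = -12)
v = 129 (v = 9 - (24 + 16*(-9)) = 9 - (24 - 144) = 9 - 1*(-120) = 9 + 120 = 129)
(-2256 + √(K(b, -44) + v))*(1196 - 2589) = (-2256 + √(6 + 129))*(1196 - 2589) = (-2256 + √135)*(-1393) = (-2256 + 3*√15)*(-1393) = 3142608 - 4179*√15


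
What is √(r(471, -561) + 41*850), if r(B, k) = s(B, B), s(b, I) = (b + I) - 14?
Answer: √35778 ≈ 189.15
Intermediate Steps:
s(b, I) = -14 + I + b (s(b, I) = (I + b) - 14 = -14 + I + b)
r(B, k) = -14 + 2*B (r(B, k) = -14 + B + B = -14 + 2*B)
√(r(471, -561) + 41*850) = √((-14 + 2*471) + 41*850) = √((-14 + 942) + 34850) = √(928 + 34850) = √35778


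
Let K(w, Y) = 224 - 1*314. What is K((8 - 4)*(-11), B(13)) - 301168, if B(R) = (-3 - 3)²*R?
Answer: -301258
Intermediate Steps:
B(R) = 36*R (B(R) = (-6)²*R = 36*R)
K(w, Y) = -90 (K(w, Y) = 224 - 314 = -90)
K((8 - 4)*(-11), B(13)) - 301168 = -90 - 301168 = -301258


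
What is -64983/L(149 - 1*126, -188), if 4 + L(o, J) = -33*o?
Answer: 64983/763 ≈ 85.168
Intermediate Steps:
L(o, J) = -4 - 33*o
-64983/L(149 - 1*126, -188) = -64983/(-4 - 33*(149 - 1*126)) = -64983/(-4 - 33*(149 - 126)) = -64983/(-4 - 33*23) = -64983/(-4 - 759) = -64983/(-763) = -64983*(-1/763) = 64983/763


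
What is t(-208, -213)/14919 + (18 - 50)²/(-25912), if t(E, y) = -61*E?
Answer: 39186800/48322641 ≈ 0.81094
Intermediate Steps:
t(-208, -213)/14919 + (18 - 50)²/(-25912) = -61*(-208)/14919 + (18 - 50)²/(-25912) = 12688*(1/14919) + (-32)²*(-1/25912) = 12688/14919 + 1024*(-1/25912) = 12688/14919 - 128/3239 = 39186800/48322641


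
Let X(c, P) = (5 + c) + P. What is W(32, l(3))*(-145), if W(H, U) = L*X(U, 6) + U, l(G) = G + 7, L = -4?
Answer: 10730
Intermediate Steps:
l(G) = 7 + G
X(c, P) = 5 + P + c
W(H, U) = -44 - 3*U (W(H, U) = -4*(5 + 6 + U) + U = -4*(11 + U) + U = (-44 - 4*U) + U = -44 - 3*U)
W(32, l(3))*(-145) = (-44 - 3*(7 + 3))*(-145) = (-44 - 3*10)*(-145) = (-44 - 30)*(-145) = -74*(-145) = 10730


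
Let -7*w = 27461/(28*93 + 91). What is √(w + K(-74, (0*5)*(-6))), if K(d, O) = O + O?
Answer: I*√215765/385 ≈ 1.2065*I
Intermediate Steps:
K(d, O) = 2*O
w = -3923/2695 (w = -3923/(28*93 + 91) = -3923/(2604 + 91) = -3923/2695 ≈ -1.4557)
√(w + K(-74, (0*5)*(-6))) = √(-3923/2695 + 2*((0*5)*(-6))) = √(-3923/2695 + 2*(0*(-6))) = √(-3923/2695 + 2*0) = √(-3923/2695 + 0) = √(-3923/2695) = I*√215765/385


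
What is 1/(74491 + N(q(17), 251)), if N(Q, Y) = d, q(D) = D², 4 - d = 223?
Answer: 1/74272 ≈ 1.3464e-5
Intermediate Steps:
d = -219 (d = 4 - 1*223 = 4 - 223 = -219)
N(Q, Y) = -219
1/(74491 + N(q(17), 251)) = 1/(74491 - 219) = 1/74272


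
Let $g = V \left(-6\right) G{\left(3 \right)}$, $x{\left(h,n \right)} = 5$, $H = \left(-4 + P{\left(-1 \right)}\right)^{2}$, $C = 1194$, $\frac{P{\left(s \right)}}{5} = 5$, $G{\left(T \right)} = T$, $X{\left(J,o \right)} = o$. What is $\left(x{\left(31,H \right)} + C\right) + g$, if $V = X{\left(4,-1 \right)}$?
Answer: $1217$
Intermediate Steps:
$P{\left(s \right)} = 25$ ($P{\left(s \right)} = 5 \cdot 5 = 25$)
$V = -1$
$H = 441$ ($H = \left(-4 + 25\right)^{2} = 21^{2} = 441$)
$g = 18$ ($g = \left(-1\right) \left(-6\right) 3 = 6 \cdot 3 = 18$)
$\left(x{\left(31,H \right)} + C\right) + g = \left(5 + 1194\right) + 18 = 1199 + 18 = 1217$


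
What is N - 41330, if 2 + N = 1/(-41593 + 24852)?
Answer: -691939013/16741 ≈ -41332.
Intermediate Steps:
N = -33483/16741 (N = -2 + 1/(-41593 + 24852) = -2 + 1/(-16741) = -2 - 1/16741 = -33483/16741 ≈ -2.0001)
N - 41330 = -33483/16741 - 41330 = -691939013/16741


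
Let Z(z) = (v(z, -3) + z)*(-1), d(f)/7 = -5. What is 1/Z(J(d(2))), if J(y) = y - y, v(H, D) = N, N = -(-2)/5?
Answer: -5/2 ≈ -2.5000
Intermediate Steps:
N = 2/5 (N = -(-2)/5 = -2*(-1/5) = 2/5 ≈ 0.40000)
d(f) = -35 (d(f) = 7*(-5) = -35)
v(H, D) = 2/5
J(y) = 0
Z(z) = -2/5 - z (Z(z) = (2/5 + z)*(-1) = -2/5 - z)
1/Z(J(d(2))) = 1/(-2/5 - 1*0) = 1/(-2/5 + 0) = 1/(-2/5) = -5/2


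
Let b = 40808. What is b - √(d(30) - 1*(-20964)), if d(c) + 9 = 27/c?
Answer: 40808 - √2095590/10 ≈ 40663.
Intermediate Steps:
d(c) = -9 + 27/c
b - √(d(30) - 1*(-20964)) = 40808 - √((-9 + 27/30) - 1*(-20964)) = 40808 - √((-9 + 27*(1/30)) + 20964) = 40808 - √((-9 + 9/10) + 20964) = 40808 - √(-81/10 + 20964) = 40808 - √(209559/10) = 40808 - √2095590/10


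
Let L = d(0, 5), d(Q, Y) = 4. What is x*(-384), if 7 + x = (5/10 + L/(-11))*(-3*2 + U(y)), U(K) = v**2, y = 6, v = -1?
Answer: 32448/11 ≈ 2949.8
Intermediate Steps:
L = 4
U(K) = 1 (U(K) = (-1)**2 = 1)
x = -169/22 (x = -7 + (5/10 + 4/(-11))*(-3*2 + 1) = -7 + (5*(1/10) + 4*(-1/11))*(-6 + 1) = -7 + (1/2 - 4/11)*(-5) = -7 + (3/22)*(-5) = -7 - 15/22 = -169/22 ≈ -7.6818)
x*(-384) = -169/22*(-384) = 32448/11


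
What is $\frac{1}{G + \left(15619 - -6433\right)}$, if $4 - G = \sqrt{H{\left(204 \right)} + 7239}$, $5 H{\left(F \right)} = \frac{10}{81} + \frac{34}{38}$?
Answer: $\frac{21215115}{467913613231} + \frac{9 \sqrt{1323009710}}{1871654452924} \approx 4.5515 \cdot 10^{-5}$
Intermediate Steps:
$H{\left(F \right)} = \frac{1567}{7695}$ ($H{\left(F \right)} = \frac{\frac{10}{81} + \frac{34}{38}}{5} = \frac{10 \cdot \frac{1}{81} + 34 \cdot \frac{1}{38}}{5} = \frac{\frac{10}{81} + \frac{17}{19}}{5} = \frac{1}{5} \cdot \frac{1567}{1539} = \frac{1567}{7695}$)
$G = 4 - \frac{2 \sqrt{1323009710}}{855}$ ($G = 4 - \sqrt{\frac{1567}{7695} + 7239} = 4 - \sqrt{\frac{55705672}{7695}} = 4 - \frac{2 \sqrt{1323009710}}{855} \approx -81.083$)
$\frac{1}{G + \left(15619 - -6433\right)} = \frac{1}{\left(4 - \frac{2 \sqrt{1323009710}}{855}\right) + \left(15619 - -6433\right)} = \frac{1}{\left(4 - \frac{2 \sqrt{1323009710}}{855}\right) + \left(15619 + 6433\right)} = \frac{1}{\left(4 - \frac{2 \sqrt{1323009710}}{855}\right) + 22052} = \frac{1}{22056 - \frac{2 \sqrt{1323009710}}{855}}$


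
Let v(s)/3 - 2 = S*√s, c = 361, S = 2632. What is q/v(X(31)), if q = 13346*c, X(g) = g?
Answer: -2408953/161062605 + 3170182148*√31/161062605 ≈ 109.57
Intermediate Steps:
v(s) = 6 + 7896*√s (v(s) = 6 + 3*(2632*√s) = 6 + 7896*√s)
q = 4817906 (q = 13346*361 = 4817906)
q/v(X(31)) = 4817906/(6 + 7896*√31)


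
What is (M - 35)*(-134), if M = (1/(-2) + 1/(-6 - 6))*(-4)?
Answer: 13132/3 ≈ 4377.3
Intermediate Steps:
M = 7/3 (M = (-½ + 1/(-12))*(-4) = (-½ - 1/12)*(-4) = -7/12*(-4) = 7/3 ≈ 2.3333)
(M - 35)*(-134) = (7/3 - 35)*(-134) = -98/3*(-134) = 13132/3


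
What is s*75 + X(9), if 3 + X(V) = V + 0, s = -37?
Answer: -2769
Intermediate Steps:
X(V) = -3 + V (X(V) = -3 + (V + 0) = -3 + V)
s*75 + X(9) = -37*75 + (-3 + 9) = -2775 + 6 = -2769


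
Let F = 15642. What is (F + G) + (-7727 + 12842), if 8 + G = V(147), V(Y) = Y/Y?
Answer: 20750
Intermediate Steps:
V(Y) = 1
G = -7 (G = -8 + 1 = -7)
(F + G) + (-7727 + 12842) = (15642 - 7) + (-7727 + 12842) = 15635 + 5115 = 20750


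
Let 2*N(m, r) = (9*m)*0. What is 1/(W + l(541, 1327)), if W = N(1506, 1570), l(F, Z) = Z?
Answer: 1/1327 ≈ 0.00075358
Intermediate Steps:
N(m, r) = 0 (N(m, r) = ((9*m)*0)/2 = (½)*0 = 0)
W = 0
1/(W + l(541, 1327)) = 1/(0 + 1327) = 1/1327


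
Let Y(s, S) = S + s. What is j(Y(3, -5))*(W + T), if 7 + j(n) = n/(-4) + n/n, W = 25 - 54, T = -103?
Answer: 726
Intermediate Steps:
W = -29
j(n) = -6 - n/4 (j(n) = -7 + (n/(-4) + n/n) = -7 + (n*(-¼) + 1) = -7 + (-n/4 + 1) = -7 + (1 - n/4) = -6 - n/4)
j(Y(3, -5))*(W + T) = (-6 - (-5 + 3)/4)*(-29 - 103) = (-6 - ¼*(-2))*(-132) = (-6 + ½)*(-132) = -11/2*(-132) = 726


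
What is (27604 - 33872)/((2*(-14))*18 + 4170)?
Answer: -3134/1833 ≈ -1.7098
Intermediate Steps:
(27604 - 33872)/((2*(-14))*18 + 4170) = -6268/(-28*18 + 4170) = -6268/(-504 + 4170) = -6268/3666 = -6268*1/3666 = -3134/1833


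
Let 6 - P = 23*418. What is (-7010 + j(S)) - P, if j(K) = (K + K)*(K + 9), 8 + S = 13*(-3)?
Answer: 6170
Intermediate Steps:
S = -47 (S = -8 + 13*(-3) = -8 - 39 = -47)
j(K) = 2*K*(9 + K) (j(K) = (2*K)*(9 + K) = 2*K*(9 + K))
P = -9608 (P = 6 - 23*418 = 6 - 1*9614 = 6 - 9614 = -9608)
(-7010 + j(S)) - P = (-7010 + 2*(-47)*(9 - 47)) - 1*(-9608) = (-7010 + 2*(-47)*(-38)) + 9608 = (-7010 + 3572) + 9608 = -3438 + 9608 = 6170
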